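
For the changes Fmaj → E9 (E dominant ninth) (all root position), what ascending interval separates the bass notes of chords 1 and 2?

The roots are F and E.
Counting 7 letters and 11 half steps from F gives a major seventh.

major 7th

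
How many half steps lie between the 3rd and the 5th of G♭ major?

G♭ major is spelled G♭-B♭-D♭.
B♭ to D♭ is a minor third: 3 semitones.

3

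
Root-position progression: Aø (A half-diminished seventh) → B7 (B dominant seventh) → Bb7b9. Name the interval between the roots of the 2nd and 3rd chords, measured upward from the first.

diminished octave

The roots are B and Bb.
B up to Bb is 11 semitones, a half step narrower than a perfect octave, so the interval is diminished.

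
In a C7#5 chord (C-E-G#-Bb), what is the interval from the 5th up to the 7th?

d3

The 5th is G# and the 7th is Bb.
G# up to Bb is 2 semitones, a whole step narrower than a major third, so the interval is diminished.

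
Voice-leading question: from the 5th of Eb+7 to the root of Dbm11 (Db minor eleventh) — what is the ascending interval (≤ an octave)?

diminished third

The 5th of Eb+7 is B; the root of Dbm11 (Db minor eleventh) is Db.
3 letter names make it a third; at 2 semitones (a whole step narrower than major) the quality is diminished.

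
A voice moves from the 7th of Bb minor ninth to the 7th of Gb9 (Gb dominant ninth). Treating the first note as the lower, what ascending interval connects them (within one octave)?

minor sixth

The 7th of Bb minor ninth is Ab; the 7th of Gb9 (Gb dominant ninth) is Fb.
6 letter names make it a sixth; at 8 semitones (a half step narrower than major) the quality is minor.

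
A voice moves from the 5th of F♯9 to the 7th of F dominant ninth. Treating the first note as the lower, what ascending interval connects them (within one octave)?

diminished 3rd

The 5th of F♯9 is C♯; the 7th of F dominant ninth is E♭.
3 letter names make it a third; at 2 semitones (a whole step narrower than major) the quality is diminished.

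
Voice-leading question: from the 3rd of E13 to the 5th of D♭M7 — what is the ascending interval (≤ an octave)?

The 3rd of E13 is G♯; the 5th of D♭M7 is A♭.
From G♯ to A♭: 0 semitones over a second = diminished.

d2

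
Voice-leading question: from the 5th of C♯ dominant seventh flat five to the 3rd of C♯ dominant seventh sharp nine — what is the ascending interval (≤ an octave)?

The 5th of C♯ dominant seventh flat five is G; the 3rd of C♯ dominant seventh sharp nine is E♯.
G up to E♯ is 10 semitones, a half step wider than a major sixth, so the interval is augmented.

augmented sixth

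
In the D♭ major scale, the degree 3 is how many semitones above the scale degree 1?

4

The scale is D♭ E♭ F G♭ A♭ B♭ C.
D♭ up to F is a major third — 4 semitones.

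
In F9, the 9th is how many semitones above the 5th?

7

The chord tones of F9 (F dominant ninth) are F-A-C-Eb-G.
C to G is a perfect fifth: 7 semitones.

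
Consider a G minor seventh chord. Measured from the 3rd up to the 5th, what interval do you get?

major third

The chord tones of G-7 are G–B♭–D–F.
3rd = B♭; 5th = D.
From B♭ to D is 4 semitones, exactly the major third.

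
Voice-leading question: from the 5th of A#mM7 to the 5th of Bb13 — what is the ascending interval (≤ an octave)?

d2

A#mM7 has E# as its 5th, and Bb13 has F as its 5th.
From E# to F: 0 semitones over a second = diminished.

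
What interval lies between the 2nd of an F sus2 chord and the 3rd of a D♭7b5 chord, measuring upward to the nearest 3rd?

The 2nd of F sus2 is G; the 3rd of D♭7b5 is F.
7 letter names make it a seventh; at 10 semitones (a half step narrower than major) the quality is minor.

minor seventh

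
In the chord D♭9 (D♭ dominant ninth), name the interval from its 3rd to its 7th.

D♭9: D♭ F A♭ C♭ E♭.
So we need the interval from F up to C♭.
5 letter names make it a fifth; at 6 semitones (a half step narrower than perfect) the quality is diminished.
That tritone between 3rd and 7th is what gives the dominant seventh its pull toward resolution.

d5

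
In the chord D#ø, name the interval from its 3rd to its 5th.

The chord tones of D#ø are D# F# A C#.
3rd = F#; 5th = A.
3 letter names make it a third; at 3 semitones (a half step narrower than major) the quality is minor.

minor third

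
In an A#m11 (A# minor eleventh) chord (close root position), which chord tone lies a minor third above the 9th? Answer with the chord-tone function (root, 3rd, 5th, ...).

A#m11 is spelled A#-C#-E#-G#-B#-D#.
The 9th is B#. A minor third above B# is D#.
D# is the chord's 11th.

11th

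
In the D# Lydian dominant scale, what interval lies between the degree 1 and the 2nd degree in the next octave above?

The scale runs D# E# F## G## A# B# C#.
The degree 1 is D# and the degree 2 (up an octave) is E#.
From D# to E# is 14 semitones, exactly the major ninth.

major ninth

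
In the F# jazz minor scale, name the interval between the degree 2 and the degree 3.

minor second

The scale runs F# G# A B C# D# E#.
So we need the interval from G# up to A.
2 letter names make it a second; at 1 semitone (a half step narrower than major) the quality is minor.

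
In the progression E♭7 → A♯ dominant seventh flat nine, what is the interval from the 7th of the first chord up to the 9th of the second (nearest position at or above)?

augmented sixth

E♭7 has D♭ as its 7th, and A♯ dominant seventh flat nine has B as its 9th.
6 letter names make it a sixth; at 10 semitones (a half step wider than major) the quality is augmented.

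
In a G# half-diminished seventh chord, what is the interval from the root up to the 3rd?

The chord tones of G#ø7 are G#, B, D, F#.
Root = G#; 3rd = B.
3 letter names make it a third; at 3 semitones (a half step narrower than major) the quality is minor.

m3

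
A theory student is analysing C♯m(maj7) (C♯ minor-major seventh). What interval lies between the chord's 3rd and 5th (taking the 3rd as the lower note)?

C♯m(maj7) is spelled C♯–E–G♯–B♯.
3rd = E; 5th = G♯.
E up to G♯ spans 3 letter names and 4 semitones — a major third.

major third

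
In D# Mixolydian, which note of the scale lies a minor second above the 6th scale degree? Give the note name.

C#

The scale is D# E# F## G# A# B# C#.
The 6th scale degree is B#; a minor second above that is C# — scale degree 7.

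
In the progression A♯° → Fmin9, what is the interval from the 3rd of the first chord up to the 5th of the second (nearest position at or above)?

diminished octave

A♯° has C♯ as its 3rd, and Fmin9 has C as its 5th.
C♯ up to C is 11 semitones, a half step narrower than a perfect octave, so the interval is diminished.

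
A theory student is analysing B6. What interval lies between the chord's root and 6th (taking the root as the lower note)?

B major sixth is spelled B-D#-F#-G#.
So we need the interval from B up to G#.
B up to G# spans 6 letter names and 9 semitones — a major sixth.

major sixth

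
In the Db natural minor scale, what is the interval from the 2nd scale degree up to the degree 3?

Db natural minor: Db Eb Fb Gb Ab Bbb Cb.
The 2nd scale degree is Eb and the scale degree 3 is Fb.
Eb up to Fb is 1 semitone, a half step narrower than a major second, so the interval is minor.

minor 2nd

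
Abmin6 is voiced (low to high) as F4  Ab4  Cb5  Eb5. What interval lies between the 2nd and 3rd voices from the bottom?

Those voices are Ab4 and Cb5.
3 letter names make it a third; at 3 semitones (a half step narrower than major) the quality is minor.

minor third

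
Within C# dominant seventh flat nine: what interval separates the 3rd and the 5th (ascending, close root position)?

Spelling the chord: C# E# G# B D.
So we need the interval from E# up to G#.
3 letter names make it a third; at 3 semitones (a half step narrower than major) the quality is minor.

m3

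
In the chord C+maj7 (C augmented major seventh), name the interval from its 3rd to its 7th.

Cmaj7#5 (C augmented major seventh): C E G# B.
So we need the interval from E up to B.
E up to B spans 5 letter names and 7 semitones — a perfect fifth.

P5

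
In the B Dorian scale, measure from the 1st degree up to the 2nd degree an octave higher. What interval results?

major 9th

B dorian: B C♯ D E F♯ G♯ A.
The 1st degree is B and the degree 2 (up an octave) is C♯.
From B to C♯ is 14 semitones, exactly the major ninth.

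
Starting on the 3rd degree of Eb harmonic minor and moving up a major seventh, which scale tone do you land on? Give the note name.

The scale is Eb F Gb Ab Bb Cb D.
The 3rd degree is Gb; a major seventh above that is F — scale degree 2.

F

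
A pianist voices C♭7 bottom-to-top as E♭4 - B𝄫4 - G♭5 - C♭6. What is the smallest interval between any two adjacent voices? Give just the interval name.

Adjacent intervals: E♭4→B𝄫4 = diminished fifth; B𝄫4→G♭5 = major sixth; G♭5→C♭6 = perfect fourth.
The smallest is G♭5 to C♭6, a perfect fourth (5 semitones).

perfect fourth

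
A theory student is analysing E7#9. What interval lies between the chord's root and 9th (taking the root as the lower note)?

augmented ninth

E7#9 is spelled E, G#, B, D, F##.
So we need the interval from E up to F##.
From E to F##: 15 semitones over a ninth = augmented.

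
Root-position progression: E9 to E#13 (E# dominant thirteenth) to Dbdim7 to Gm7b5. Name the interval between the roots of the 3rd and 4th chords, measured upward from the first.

The roots are Db and G.
From Db to G: 6 semitones over a fourth = augmented.

augmented fourth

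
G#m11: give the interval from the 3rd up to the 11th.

G#m11: G#, B, D#, F#, A#, C#.
The 3rd is B and the 11th is C#.
B up to C# spans 9 letter names and 14 semitones — a major ninth.

major ninth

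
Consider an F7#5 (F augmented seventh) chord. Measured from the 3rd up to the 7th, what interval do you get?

diminished 5th

The chord tones of F7#5 (F augmented seventh) are F–A–C#–Eb.
The 3rd is A and the 7th is Eb.
5 letter names make it a fifth; at 6 semitones (a half step narrower than perfect) the quality is diminished.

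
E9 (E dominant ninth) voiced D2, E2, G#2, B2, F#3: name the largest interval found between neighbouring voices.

P5

Adjacent intervals: D2→E2 = major second; E2→G#2 = major third; G#2→B2 = minor third; B2→F#3 = perfect fifth.
The largest is B2 to F#3, a perfect fifth (7 semitones).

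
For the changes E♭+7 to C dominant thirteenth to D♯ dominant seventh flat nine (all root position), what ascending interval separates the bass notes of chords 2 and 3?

A2

The roots are C and D♯.
From C to D♯: 3 semitones over a second = augmented.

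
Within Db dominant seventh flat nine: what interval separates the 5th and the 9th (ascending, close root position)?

diminished fifth

The chord tones of Db7b9 are Db–F–Ab–Cb–Ebb.
That puts Ab below Ebb.
Ab up to Ebb is 6 semitones, a half step narrower than a perfect fifth, so the interval is diminished.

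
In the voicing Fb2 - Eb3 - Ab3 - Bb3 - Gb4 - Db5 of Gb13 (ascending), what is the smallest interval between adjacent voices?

Adjacent intervals: Fb2→Eb3 = major seventh; Eb3→Ab3 = perfect fourth; Ab3→Bb3 = major second; Bb3→Gb4 = minor sixth; Gb4→Db5 = perfect fifth.
The smallest is Ab3 to Bb3, a major second (2 semitones).

major 2nd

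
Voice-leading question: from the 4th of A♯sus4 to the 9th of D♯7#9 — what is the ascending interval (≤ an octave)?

The 4th of A♯sus4 is D♯; the 9th of D♯7#9 is E𝄪.
D♯ up to E𝄪 is 3 semitones, a half step wider than a major second, so the interval is augmented.

augmented second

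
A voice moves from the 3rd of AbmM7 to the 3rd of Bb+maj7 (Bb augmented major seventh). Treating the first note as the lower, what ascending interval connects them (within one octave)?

augmented 2nd

The 3rd of AbmM7 is Cb; the 3rd of Bb+maj7 (Bb augmented major seventh) is D.
Cb up to D is 3 semitones, a half step wider than a major second, so the interval is augmented.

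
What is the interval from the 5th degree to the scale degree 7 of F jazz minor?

The scale runs F G Ab Bb C D E.
So we need the interval from C up to E.
C up to E spans 3 letter names and 4 semitones — a major third.

M3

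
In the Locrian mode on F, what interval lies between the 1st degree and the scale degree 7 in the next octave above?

The scale runs F Gb Ab Bb Cb Db Eb.
That puts F below Eb.
F up to Eb is 22 semitones, a half step narrower than a major fourteenth, so the interval is minor.

m14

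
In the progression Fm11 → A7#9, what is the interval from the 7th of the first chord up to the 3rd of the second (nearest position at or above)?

The 7th of Fm11 is Eb; the 3rd of A7#9 is C#.
Eb up to C# is 10 semitones, a half step wider than a major sixth, so the interval is augmented.

augmented sixth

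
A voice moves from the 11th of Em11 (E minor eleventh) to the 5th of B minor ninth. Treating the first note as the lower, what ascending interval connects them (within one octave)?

M6

Em11 (E minor eleventh) has A as its 11th, and B minor ninth has F# as its 5th.
Counting 6 letters and 9 half steps from A gives a major sixth.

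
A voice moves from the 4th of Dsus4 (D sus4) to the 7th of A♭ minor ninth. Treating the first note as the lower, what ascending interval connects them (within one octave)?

diminished octave

Dsus4 (D sus4) has G as its 4th, and A♭ minor ninth has G♭ as its 7th.
From G to G♭: 11 semitones over an octave = diminished.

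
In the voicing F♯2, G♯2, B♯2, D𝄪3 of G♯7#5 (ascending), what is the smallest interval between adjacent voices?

Adjacent intervals: F♯2→G♯2 = major second; G♯2→B♯2 = major third; B♯2→D𝄪3 = major third.
The smallest is F♯2 to G♯2, a major second (2 semitones).

major second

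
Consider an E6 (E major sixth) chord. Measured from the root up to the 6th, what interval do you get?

E major sixth is spelled E, G♯, B, C♯.
The root is E and the 6th is C♯.
Counting 6 letters and 9 half steps from E gives a major sixth.

major sixth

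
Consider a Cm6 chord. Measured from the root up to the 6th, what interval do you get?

The chord tones of C minor sixth are C, E♭, G, A.
That puts C below A.
Counting 6 letters and 9 half steps from C gives a major sixth.

major sixth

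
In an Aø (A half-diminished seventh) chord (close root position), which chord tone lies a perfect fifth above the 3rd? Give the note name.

Aø7 (A half-diminished seventh): A-C-Eb-G.
The 3rd is C. A perfect fifth above C is G.
G is the chord's 7th.

G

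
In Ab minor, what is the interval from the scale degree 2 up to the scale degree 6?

diminished 5th

The scale runs Ab Bb Cb Db Eb Fb Gb.
Scale degree 2 = Bb; degree 6 = Fb.
Bb up to Fb is 6 semitones, a half step narrower than a perfect fifth, so the interval is diminished.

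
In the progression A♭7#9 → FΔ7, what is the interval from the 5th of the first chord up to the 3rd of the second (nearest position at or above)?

augmented fourth

The 5th of A♭7#9 is E♭; the 3rd of FΔ7 is A.
E♭ up to A is 6 semitones, a half step wider than a perfect fourth, so the interval is augmented.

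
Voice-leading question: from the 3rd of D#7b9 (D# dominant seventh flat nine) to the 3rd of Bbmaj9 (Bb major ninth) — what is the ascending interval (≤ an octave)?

diminished sixth

The 3rd of D#7b9 (D# dominant seventh flat nine) is F##; the 3rd of Bbmaj9 (Bb major ninth) is D.
F## up to D is 7 semitones, a whole step narrower than a major sixth, so the interval is diminished.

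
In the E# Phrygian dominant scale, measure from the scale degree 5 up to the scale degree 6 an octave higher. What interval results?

The scale runs E# F# G## A# B# C# D#.
So we need the interval from B# up to C#.
9 letter names make it a ninth; at 13 semitones (a half step narrower than major) the quality is minor.

minor ninth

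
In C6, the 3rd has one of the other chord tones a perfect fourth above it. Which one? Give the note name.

Spelling the chord: C E G A.
The 3rd is E. A perfect fourth above E is A.
A is the chord's 6th.

A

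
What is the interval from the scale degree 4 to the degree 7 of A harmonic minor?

augmented 4th

The scale runs A B C D E F G#.
So we need the interval from D up to G#.
From D to G#: 6 semitones over a fourth = augmented.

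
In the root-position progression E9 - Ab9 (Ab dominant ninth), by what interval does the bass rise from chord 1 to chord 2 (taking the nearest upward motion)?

diminished fourth

The roots are E and Ab.
E up to Ab is 4 semitones, a half step narrower than a perfect fourth, so the interval is diminished.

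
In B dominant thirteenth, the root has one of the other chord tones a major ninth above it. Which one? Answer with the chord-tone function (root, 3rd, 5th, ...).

9th

B dominant thirteenth: B, D♯, F♯, A, C♯, G♯.
The root is B. A major ninth above B is C♯.
C♯ is the chord's 9th.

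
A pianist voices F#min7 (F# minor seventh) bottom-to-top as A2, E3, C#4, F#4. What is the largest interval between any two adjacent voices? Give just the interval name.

major 6th

Adjacent intervals: A2→E3 = perfect fifth; E3→C#4 = major sixth; C#4→F#4 = perfect fourth.
The largest is E3 to C#4, a major sixth (9 semitones).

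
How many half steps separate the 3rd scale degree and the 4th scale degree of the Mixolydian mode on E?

The scale is E F# G# A B C# D.
G# up to A is a minor second — 1 semitone.

1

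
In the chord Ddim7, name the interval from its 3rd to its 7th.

D diminished seventh is spelled D, F, Ab, Cb.
That puts F below Cb.
F up to Cb is 6 semitones, a half step narrower than a perfect fifth, so the interval is diminished.

diminished fifth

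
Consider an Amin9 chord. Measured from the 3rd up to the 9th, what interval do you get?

The chord tones of A minor ninth are A C E G B.
So we need the interval from C up to B.
C up to B spans 7 letter names and 11 semitones — a major seventh.

major 7th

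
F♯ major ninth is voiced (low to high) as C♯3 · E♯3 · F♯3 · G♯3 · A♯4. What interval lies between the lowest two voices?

Those voices are C♯3 and E♯3.
From C♯ to E♯ is 4 semitones, exactly the major third.

M3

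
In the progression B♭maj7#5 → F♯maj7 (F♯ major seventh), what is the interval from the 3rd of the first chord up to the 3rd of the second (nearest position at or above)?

B♭maj7#5 has D as its 3rd, and F♯maj7 (F♯ major seventh) has A♯ as its 3rd.
5 letter names make it a fifth; at 8 semitones (a half step wider than perfect) the quality is augmented.

A5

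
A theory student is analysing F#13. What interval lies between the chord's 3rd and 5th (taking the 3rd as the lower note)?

F#13: F# A# C# E G# D#.
The 3rd is A# and the 5th is C#.
From A# to C#: 3 semitones over a third = minor.

minor third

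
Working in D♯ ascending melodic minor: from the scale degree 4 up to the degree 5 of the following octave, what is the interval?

The scale runs D♯ E♯ F♯ G♯ A♯ B♯ C𝄪.
So we need the interval from G♯ up to A♯.
From G♯ to A♯ is 14 semitones, exactly the major ninth.

major 9th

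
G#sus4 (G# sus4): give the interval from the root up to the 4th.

P4

Spelling the chord: G# C# D#.
The root is G# and the 4th is C#.
Counting 4 letters and 5 half steps from G# gives a perfect fourth.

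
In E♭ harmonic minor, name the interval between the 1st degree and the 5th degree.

Spelling E♭ harmonic minor: E♭ F G♭ A♭ B♭ C♭ D.
So we need the interval from E♭ up to B♭.
Counting 5 letters and 7 half steps from E♭ gives a perfect fifth.

perfect fifth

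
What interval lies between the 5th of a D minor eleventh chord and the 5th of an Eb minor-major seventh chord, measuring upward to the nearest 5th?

minor second

The 5th of D minor eleventh is A; the 5th of Eb minor-major seventh is Bb.
2 letter names make it a second; at 1 semitone (a half step narrower than major) the quality is minor.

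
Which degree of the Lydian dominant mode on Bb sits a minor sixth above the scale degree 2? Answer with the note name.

The scale is Bb C D E F G Ab.
The scale degree 2 is C; a minor sixth above that is Ab — scale degree 7.

Ab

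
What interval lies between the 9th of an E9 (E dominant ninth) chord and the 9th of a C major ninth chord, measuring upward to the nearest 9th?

minor sixth

The 9th of E9 (E dominant ninth) is F#; the 9th of C major ninth is D.
F# up to D is 8 semitones, a half step narrower than a major sixth, so the interval is minor.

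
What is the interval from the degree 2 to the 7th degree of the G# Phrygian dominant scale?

major 6th

Spelling the G# Phrygian dominant scale: G# A B# C# D# E F#.
Degree 2 = A; scale degree 7 = F#.
Counting 6 letters and 9 half steps from A gives a major sixth.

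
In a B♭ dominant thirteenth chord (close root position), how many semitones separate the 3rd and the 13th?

17

The chord tones of B♭ dominant thirteenth are B♭–D–F–A♭–C–G.
D to G is a perfect eleventh: 17 semitones.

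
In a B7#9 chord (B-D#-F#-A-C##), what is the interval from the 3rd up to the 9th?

That puts D# below C##.
From D# to C## is 11 semitones, exactly the major seventh.

major seventh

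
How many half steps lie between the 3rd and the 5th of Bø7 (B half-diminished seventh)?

Spelling the chord: B D F A.
D to F is a minor third: 3 semitones.

3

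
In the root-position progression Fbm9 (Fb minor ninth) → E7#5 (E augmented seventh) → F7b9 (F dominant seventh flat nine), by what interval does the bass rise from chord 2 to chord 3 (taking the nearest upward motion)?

The roots are E and F.
E up to F is 1 semitone, a half step narrower than a major second, so the interval is minor.

minor second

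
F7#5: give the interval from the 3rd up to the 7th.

Spelling the chord: F-A-C#-Eb.
That puts A below Eb.
A up to Eb is 6 semitones, a half step narrower than a perfect fifth, so the interval is diminished.

d5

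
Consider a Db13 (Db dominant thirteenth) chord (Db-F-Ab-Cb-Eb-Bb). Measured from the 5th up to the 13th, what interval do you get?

That puts Ab below Bb.
From Ab to Bb is 14 semitones, exactly the major ninth.

major ninth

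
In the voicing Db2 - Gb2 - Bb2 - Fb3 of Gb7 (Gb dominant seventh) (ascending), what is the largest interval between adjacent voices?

diminished 5th

Adjacent intervals: Db2→Gb2 = perfect fourth; Gb2→Bb2 = major third; Bb2→Fb3 = diminished fifth.
The largest is Bb2 to Fb3, a diminished fifth (6 semitones).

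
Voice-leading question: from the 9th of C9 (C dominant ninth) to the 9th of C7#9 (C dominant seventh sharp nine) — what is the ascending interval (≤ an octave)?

The 9th of C9 (C dominant ninth) is D; the 9th of C7#9 (C dominant seventh sharp nine) is D♯.
1 letter names make it a unison; at 1 semitone (a half step wider than perfect) the quality is augmented.

augmented unison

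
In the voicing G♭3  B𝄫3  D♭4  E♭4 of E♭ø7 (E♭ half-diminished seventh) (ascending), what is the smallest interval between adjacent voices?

major second

Adjacent intervals: G♭3→B𝄫3 = minor third; B𝄫3→D♭4 = major third; D♭4→E♭4 = major second.
The smallest is D♭4 to E♭4, a major second (2 semitones).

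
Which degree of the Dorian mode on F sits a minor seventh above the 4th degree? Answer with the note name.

Ab

The scale is F G Ab Bb C D Eb.
The 4th degree is Bb; a minor seventh above that is Ab — scale degree 3.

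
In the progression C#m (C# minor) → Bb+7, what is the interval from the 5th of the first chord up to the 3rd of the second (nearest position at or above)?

The 5th of C#m (C# minor) is G#; the 3rd of Bb+7 is D.
5 letter names make it a fifth; at 6 semitones (a half step narrower than perfect) the quality is diminished.

d5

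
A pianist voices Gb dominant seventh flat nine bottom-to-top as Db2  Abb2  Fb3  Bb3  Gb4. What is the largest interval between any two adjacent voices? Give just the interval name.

major sixth

Adjacent intervals: Db2→Abb2 = diminished fifth; Abb2→Fb3 = major sixth; Fb3→Bb3 = augmented fourth; Bb3→Gb4 = minor sixth.
The largest is Abb2 to Fb3, a major sixth (9 semitones).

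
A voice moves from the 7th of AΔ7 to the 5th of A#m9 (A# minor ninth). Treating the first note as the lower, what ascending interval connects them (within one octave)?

AΔ7 has G# as its 7th, and A#m9 (A# minor ninth) has E# as its 5th.
G# up to E# spans 6 letter names and 9 semitones — a major sixth.

major 6th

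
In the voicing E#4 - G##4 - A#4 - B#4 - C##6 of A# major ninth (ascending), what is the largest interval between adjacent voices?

major ninth

Adjacent intervals: E#4→G##4 = major third; G##4→A#4 = minor second; A#4→B#4 = major second; B#4→C##6 = major ninth.
The largest is B#4 to C##6, a major ninth (14 semitones).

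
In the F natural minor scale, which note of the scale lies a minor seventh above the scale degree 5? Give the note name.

Bb

The scale is F G A♭ B♭ C D♭ E♭.
The scale degree 5 is C; a minor seventh above that is B♭ — scale degree 4.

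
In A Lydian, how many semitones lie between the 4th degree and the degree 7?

5

The scale is A B C♯ D♯ E F♯ G♯.
D♯ up to G♯ is a perfect fourth — 5 semitones.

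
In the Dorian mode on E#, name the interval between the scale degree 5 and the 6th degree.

The scale runs E# F## G# A# B# C## D#.
So we need the interval from B# up to C##.
From B# to C## is 2 semitones, exactly the major second.

M2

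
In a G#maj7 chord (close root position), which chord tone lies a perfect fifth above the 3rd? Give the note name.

F##

The chord tones of G# major seventh are G# B# D# F##.
The 3rd is B#. A perfect fifth above B# is F##.
F## is the chord's 7th.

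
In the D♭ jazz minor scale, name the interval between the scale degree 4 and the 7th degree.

augmented 4th

D♭ melodic minor: D♭ E♭ F♭ G♭ A♭ B♭ C.
Scale degree 4 = G♭; 7th scale degree = C.
4 letter names make it a fourth; at 6 semitones (a half step wider than perfect) the quality is augmented.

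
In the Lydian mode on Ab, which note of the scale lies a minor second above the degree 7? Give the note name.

The scale is Ab Bb C D Eb F G.
The degree 7 is G; a minor second above that is Ab — scale degree 1.

Ab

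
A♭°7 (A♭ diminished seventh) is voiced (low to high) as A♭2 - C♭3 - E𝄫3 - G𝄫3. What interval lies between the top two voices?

Those voices are E𝄫3 and G𝄫3.
E𝄫 up to G𝄫 is 3 semitones, a half step narrower than a major third, so the interval is minor.

minor third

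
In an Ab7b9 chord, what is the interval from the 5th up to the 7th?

Spelling the chord: Ab–C–Eb–Gb–Bbb.
The 5th is Eb and the 7th is Gb.
Eb up to Gb is 3 semitones, a half step narrower than a major third, so the interval is minor.

minor third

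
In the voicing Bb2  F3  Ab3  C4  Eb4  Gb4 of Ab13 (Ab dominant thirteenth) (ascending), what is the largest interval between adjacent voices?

perfect 5th

Adjacent intervals: Bb2→F3 = perfect fifth; F3→Ab3 = minor third; Ab3→C4 = major third; C4→Eb4 = minor third; Eb4→Gb4 = minor third.
The largest is Bb2 to F3, a perfect fifth (7 semitones).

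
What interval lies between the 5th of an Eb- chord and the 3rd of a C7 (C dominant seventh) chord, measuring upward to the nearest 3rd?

Eb- has Bb as its 5th, and C7 (C dominant seventh) has E as its 3rd.
Bb up to E is 6 semitones, a half step wider than a perfect fourth, so the interval is augmented.

augmented fourth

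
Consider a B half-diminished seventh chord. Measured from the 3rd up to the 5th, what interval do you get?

m3

Bø: B–D–F–A.
3rd = D; 5th = F.
D up to F is 3 semitones, a half step narrower than a major third, so the interval is minor.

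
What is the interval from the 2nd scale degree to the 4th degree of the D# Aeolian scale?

D# natural minor: D# E# F# G# A# B C#.
That puts E# below G#.
3 letter names make it a third; at 3 semitones (a half step narrower than major) the quality is minor.

minor third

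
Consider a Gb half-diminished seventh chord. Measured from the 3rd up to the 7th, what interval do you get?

Gbm7b5 is spelled Gb–Bbb–Dbb–Fb.
That puts Bbb below Fb.
Bbb up to Fb spans 5 letter names and 7 semitones — a perfect fifth.

P5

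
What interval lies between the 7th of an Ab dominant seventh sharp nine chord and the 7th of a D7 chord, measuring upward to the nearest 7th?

A4

The 7th of Ab dominant seventh sharp nine is Gb; the 7th of D7 is C.
From Gb to C: 6 semitones over a fourth = augmented.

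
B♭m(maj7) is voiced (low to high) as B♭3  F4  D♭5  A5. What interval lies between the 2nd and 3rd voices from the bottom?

Those voices are F4 and D♭5.
From F to D♭: 8 semitones over a sixth = minor.

m6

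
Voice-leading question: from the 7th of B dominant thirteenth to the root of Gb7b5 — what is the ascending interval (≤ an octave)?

B dominant thirteenth has A as its 7th, and Gb7b5 has Gb as its root.
From A to Gb: 9 semitones over a seventh = diminished.

diminished 7th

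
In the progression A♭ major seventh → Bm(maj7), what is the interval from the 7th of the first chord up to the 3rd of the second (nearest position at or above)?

perfect 5th

A♭ major seventh has G as its 7th, and Bm(maj7) has D as its 3rd.
From G to D is 7 semitones, exactly the perfect fifth.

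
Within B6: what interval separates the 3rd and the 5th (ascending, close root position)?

B6 (B major sixth): B, D#, F#, G#.
The 3rd is D# and the 5th is F#.
D# up to F# is 3 semitones, a half step narrower than a major third, so the interval is minor.

minor 3rd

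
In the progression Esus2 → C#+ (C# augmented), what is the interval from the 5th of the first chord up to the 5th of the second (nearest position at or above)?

Esus2 has B as its 5th, and C#+ (C# augmented) has G## as its 5th.
B up to G## is 10 semitones, a half step wider than a major sixth, so the interval is augmented.

augmented sixth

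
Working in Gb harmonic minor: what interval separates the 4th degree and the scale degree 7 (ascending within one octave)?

augmented 4th

Spelling Gb harmonic minor: Gb Ab Bbb Cb Db Ebb F.
The 4th degree is Cb and the degree 7 is F.
Cb up to F is 6 semitones, a half step wider than a perfect fourth, so the interval is augmented.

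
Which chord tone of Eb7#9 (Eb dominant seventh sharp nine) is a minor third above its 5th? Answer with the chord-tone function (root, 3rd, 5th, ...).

7th

Spelling the chord: Eb–G–Bb–Db–F#.
The 5th is Bb. A minor third above Bb is Db.
Db is the chord's 7th.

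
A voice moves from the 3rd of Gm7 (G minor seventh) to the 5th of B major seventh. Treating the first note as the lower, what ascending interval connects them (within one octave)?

augmented fifth

The 3rd of Gm7 (G minor seventh) is Bb; the 5th of B major seventh is F#.
Bb up to F# is 8 semitones, a half step wider than a perfect fifth, so the interval is augmented.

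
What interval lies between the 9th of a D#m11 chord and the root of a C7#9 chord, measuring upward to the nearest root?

D#m11 has E# as its 9th, and C7#9 has C as its root.
6 letter names make it a sixth; at 7 semitones (a whole step narrower than major) the quality is diminished.

diminished 6th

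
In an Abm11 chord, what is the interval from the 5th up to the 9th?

Spelling the chord: Ab-Cb-Eb-Gb-Bb-Db.
The 5th is Eb and the 9th is Bb.
From Eb to Bb is 7 semitones, exactly the perfect fifth.

perfect fifth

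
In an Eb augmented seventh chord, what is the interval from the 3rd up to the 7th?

Spelling the chord: Eb–G–B–Db.
The 3rd is G and the 7th is Db.
From G to Db: 6 semitones over a fifth = diminished.
That tritone between 3rd and 7th is what gives the dominant seventh its pull toward resolution.

diminished 5th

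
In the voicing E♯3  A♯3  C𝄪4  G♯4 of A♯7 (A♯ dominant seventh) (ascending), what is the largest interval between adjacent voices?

diminished 5th

Adjacent intervals: E♯3→A♯3 = perfect fourth; A♯3→C𝄪4 = major third; C𝄪4→G♯4 = diminished fifth.
The largest is C𝄪4 to G♯4, a diminished fifth (6 semitones).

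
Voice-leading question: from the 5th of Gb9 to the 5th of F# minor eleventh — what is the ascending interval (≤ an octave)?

The 5th of Gb9 is Db; the 5th of F# minor eleventh is C#.
7 letter names make it a seventh; at 12 semitones (a half step wider than major) the quality is augmented.

augmented seventh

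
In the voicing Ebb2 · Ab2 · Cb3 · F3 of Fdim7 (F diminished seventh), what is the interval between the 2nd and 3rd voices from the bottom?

m3

Those voices are Ab2 and Cb3.
From Ab to Cb: 3 semitones over a third = minor.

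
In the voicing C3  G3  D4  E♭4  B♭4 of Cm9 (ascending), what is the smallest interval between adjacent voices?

minor second

Adjacent intervals: C3→G3 = perfect fifth; G3→D4 = perfect fifth; D4→E♭4 = minor second; E♭4→B♭4 = perfect fifth.
The smallest is D4 to E♭4, a minor second (1 semitone).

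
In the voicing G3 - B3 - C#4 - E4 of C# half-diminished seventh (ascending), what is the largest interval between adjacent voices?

Adjacent intervals: G3→B3 = major third; B3→C#4 = major second; C#4→E4 = minor third.
The largest is G3 to B3, a major third (4 semitones).

major 3rd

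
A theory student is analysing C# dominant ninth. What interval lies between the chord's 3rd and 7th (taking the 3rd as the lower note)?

C#9: C# E# G# B D#.
So we need the interval from E# up to B.
E# up to B is 6 semitones, a half step narrower than a perfect fifth, so the interval is diminished.
This 3–7 tritone is the characteristic tension at the heart of the dominant sound.

diminished fifth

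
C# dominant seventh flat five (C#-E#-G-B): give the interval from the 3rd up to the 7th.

diminished fifth

So we need the interval from E# up to B.
From E# to B: 6 semitones over a fifth = diminished.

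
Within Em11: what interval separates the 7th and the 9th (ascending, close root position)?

Spelling the chord: E–G–B–D–F#–A.
7th = D; 9th = F#.
From D to F# is 4 semitones, exactly the major third.

major 3rd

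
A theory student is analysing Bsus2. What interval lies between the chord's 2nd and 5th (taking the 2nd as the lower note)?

Bsus2 (B sus2): B–C#–F#.
The 2nd is C# and the 5th is F#.
From C# to F# is 5 semitones, exactly the perfect fourth.

perfect fourth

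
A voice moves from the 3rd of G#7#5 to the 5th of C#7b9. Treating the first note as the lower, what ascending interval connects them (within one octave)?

The 3rd of G#7#5 is B#; the 5th of C#7b9 is G#.
B# up to G# is 8 semitones, a half step narrower than a major sixth, so the interval is minor.

minor sixth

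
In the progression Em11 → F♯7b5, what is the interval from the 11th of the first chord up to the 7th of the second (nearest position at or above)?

Em11 has A as its 11th, and F♯7b5 has E as its 7th.
Counting 5 letters and 7 half steps from A gives a perfect fifth.

perfect 5th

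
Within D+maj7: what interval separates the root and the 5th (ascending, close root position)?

augmented fifth

The chord tones of Dmaj7#5 are D, F♯, A♯, C♯.
That puts D below A♯.
From D to A♯: 8 semitones over a fifth = augmented.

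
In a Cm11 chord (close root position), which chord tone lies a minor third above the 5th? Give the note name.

C minor eleventh is spelled C, Eb, G, Bb, D, F.
The 5th is G. A minor third above G is Bb.
Bb is the chord's 7th.

Bb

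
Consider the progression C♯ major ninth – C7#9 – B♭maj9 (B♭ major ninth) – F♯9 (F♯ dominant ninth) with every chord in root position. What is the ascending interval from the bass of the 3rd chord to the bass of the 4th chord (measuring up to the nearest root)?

The roots are B♭ and F♯.
5 letter names make it a fifth; at 8 semitones (a half step wider than perfect) the quality is augmented.

augmented 5th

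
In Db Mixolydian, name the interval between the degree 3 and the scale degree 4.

m2

Db mixolydian: Db Eb F Gb Ab Bb Cb.
The degree 3 is F and the scale degree 4 is Gb.
2 letter names make it a second; at 1 semitone (a half step narrower than major) the quality is minor.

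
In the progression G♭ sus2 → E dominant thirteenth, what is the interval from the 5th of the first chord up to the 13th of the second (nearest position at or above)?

augmented 7th

G♭ sus2 has D♭ as its 5th, and E dominant thirteenth has C♯ as its 13th.
From D♭ to C♯: 12 semitones over a seventh = augmented.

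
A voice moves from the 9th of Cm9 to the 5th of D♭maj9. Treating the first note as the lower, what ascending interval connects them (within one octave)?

diminished 5th

The 9th of Cm9 is D; the 5th of D♭maj9 is A♭.
D up to A♭ is 6 semitones, a half step narrower than a perfect fifth, so the interval is diminished.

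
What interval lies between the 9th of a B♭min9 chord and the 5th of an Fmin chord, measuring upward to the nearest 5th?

B♭min9 has C as its 9th, and Fmin has C as its 5th.
From C to C is 0 semitones, exactly the perfect unison.

perfect unison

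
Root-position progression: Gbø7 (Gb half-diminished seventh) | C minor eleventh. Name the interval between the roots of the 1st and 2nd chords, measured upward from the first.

The roots are Gb and C.
4 letter names make it a fourth; at 6 semitones (a half step wider than perfect) the quality is augmented.

augmented fourth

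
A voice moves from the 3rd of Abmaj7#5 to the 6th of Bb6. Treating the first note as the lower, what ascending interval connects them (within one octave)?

Abmaj7#5 has C as its 3rd, and Bb6 has G as its 6th.
C up to G spans 5 letter names and 7 semitones — a perfect fifth.

perfect 5th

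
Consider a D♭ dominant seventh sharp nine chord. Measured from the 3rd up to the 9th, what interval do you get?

major seventh

D♭7#9 (D♭ dominant seventh sharp nine) is spelled D♭–F–A♭–C♭–E.
3rd = F; 9th = E.
Counting 7 letters and 11 half steps from F gives a major seventh.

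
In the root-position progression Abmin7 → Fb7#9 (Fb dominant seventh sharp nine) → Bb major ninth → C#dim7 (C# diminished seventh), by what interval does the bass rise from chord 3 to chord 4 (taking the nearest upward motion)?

The roots are Bb and C#.
From Bb to C#: 3 semitones over a second = augmented.

A2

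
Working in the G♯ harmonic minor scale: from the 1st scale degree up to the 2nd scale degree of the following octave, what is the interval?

Spelling the G♯ harmonic minor scale: G♯ A♯ B C♯ D♯ E F𝄪.
The 1st scale degree is G♯ and the scale degree 2 (up an octave) is A♯.
From G♯ to A♯ is 14 semitones, exactly the major ninth.

major ninth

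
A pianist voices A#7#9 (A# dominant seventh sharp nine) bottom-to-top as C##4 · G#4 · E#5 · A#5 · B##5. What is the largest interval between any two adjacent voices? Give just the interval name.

Adjacent intervals: C##4→G#4 = diminished fifth; G#4→E#5 = major sixth; E#5→A#5 = perfect fourth; A#5→B##5 = augmented second.
The largest is G#4 to E#5, a major sixth (9 semitones).

major sixth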